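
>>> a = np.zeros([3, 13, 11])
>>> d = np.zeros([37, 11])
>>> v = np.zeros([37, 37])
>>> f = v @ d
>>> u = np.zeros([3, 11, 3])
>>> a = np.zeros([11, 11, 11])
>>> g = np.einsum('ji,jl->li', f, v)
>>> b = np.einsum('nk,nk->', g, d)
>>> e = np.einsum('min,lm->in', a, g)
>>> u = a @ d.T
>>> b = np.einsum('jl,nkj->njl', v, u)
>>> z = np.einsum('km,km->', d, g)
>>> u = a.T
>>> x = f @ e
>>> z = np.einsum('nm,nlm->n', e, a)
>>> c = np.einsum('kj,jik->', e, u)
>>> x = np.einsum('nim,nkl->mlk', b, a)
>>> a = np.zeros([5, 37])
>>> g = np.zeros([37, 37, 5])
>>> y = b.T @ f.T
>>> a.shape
(5, 37)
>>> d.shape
(37, 11)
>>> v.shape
(37, 37)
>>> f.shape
(37, 11)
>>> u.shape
(11, 11, 11)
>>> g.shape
(37, 37, 5)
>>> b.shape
(11, 37, 37)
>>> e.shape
(11, 11)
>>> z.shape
(11,)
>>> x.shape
(37, 11, 11)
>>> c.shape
()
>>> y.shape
(37, 37, 37)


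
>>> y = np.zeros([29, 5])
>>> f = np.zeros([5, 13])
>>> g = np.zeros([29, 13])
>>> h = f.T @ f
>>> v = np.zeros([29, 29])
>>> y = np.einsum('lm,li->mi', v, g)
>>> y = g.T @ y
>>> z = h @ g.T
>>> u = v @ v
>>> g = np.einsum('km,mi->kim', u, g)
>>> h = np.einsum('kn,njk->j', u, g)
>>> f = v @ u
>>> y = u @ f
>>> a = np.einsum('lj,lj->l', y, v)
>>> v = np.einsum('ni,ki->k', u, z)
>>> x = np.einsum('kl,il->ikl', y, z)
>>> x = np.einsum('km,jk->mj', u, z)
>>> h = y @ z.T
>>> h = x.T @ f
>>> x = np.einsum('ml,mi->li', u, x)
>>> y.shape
(29, 29)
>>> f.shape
(29, 29)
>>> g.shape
(29, 13, 29)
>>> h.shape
(13, 29)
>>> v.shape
(13,)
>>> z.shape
(13, 29)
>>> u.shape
(29, 29)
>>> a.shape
(29,)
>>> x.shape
(29, 13)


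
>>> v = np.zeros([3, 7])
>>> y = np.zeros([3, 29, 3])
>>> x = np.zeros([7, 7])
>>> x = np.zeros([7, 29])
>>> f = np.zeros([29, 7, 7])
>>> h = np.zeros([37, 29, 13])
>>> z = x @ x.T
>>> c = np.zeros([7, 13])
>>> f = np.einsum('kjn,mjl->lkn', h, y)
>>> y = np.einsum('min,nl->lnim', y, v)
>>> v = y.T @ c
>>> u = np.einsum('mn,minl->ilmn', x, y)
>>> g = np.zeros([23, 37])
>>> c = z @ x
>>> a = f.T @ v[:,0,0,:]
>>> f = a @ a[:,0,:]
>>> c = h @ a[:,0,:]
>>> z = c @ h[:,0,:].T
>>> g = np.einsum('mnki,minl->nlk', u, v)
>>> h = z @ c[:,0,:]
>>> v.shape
(3, 29, 3, 13)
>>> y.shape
(7, 3, 29, 3)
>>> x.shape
(7, 29)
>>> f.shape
(13, 37, 13)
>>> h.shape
(37, 29, 13)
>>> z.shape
(37, 29, 37)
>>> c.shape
(37, 29, 13)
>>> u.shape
(3, 3, 7, 29)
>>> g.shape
(3, 13, 7)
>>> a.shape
(13, 37, 13)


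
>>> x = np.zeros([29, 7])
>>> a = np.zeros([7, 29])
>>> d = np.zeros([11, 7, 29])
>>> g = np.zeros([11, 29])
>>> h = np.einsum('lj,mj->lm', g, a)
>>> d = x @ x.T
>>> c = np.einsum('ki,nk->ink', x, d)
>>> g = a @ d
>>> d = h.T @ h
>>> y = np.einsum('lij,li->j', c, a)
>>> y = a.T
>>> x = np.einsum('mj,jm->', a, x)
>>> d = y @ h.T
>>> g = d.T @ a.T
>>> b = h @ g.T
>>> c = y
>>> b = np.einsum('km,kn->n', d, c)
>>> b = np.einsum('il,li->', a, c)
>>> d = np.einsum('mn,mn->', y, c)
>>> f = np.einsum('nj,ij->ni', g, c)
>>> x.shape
()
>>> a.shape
(7, 29)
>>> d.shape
()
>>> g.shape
(11, 7)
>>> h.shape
(11, 7)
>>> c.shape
(29, 7)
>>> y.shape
(29, 7)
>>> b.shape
()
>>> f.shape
(11, 29)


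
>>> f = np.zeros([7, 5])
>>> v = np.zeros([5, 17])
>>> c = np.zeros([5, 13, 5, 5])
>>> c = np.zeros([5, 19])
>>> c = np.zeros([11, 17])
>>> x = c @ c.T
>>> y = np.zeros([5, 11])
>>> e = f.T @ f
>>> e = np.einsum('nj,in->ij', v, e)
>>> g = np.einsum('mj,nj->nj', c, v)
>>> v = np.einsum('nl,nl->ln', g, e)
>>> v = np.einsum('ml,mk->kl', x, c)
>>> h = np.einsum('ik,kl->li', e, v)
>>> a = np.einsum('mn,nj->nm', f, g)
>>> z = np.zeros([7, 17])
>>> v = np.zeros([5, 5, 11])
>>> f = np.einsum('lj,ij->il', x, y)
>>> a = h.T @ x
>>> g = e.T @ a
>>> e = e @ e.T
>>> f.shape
(5, 11)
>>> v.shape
(5, 5, 11)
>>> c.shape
(11, 17)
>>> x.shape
(11, 11)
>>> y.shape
(5, 11)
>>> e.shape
(5, 5)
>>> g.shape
(17, 11)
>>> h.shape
(11, 5)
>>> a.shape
(5, 11)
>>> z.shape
(7, 17)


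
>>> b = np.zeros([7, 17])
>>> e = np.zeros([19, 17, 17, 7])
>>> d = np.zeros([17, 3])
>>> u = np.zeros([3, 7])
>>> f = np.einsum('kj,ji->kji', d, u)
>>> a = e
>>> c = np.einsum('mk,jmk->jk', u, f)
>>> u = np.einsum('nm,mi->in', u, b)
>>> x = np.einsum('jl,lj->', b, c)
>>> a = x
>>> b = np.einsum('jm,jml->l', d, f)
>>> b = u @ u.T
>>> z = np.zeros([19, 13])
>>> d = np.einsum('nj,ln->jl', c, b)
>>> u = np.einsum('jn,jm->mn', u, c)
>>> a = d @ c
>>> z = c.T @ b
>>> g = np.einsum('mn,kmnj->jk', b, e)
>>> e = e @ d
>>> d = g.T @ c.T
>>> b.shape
(17, 17)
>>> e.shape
(19, 17, 17, 17)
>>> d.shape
(19, 17)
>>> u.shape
(7, 3)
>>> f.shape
(17, 3, 7)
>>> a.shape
(7, 7)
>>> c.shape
(17, 7)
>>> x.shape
()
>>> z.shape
(7, 17)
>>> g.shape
(7, 19)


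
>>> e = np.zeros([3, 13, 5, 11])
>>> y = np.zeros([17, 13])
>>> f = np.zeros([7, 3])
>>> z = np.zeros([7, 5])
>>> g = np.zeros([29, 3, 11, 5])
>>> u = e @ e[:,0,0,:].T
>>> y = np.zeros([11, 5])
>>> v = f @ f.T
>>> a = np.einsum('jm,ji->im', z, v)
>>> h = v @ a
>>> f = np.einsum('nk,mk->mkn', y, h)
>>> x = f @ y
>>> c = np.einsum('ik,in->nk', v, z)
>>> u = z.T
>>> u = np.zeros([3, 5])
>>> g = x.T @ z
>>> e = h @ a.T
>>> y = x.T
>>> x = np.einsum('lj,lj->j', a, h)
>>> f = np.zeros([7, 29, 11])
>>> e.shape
(7, 7)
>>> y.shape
(5, 5, 7)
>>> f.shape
(7, 29, 11)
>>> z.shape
(7, 5)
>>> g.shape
(5, 5, 5)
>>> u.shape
(3, 5)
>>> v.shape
(7, 7)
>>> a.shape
(7, 5)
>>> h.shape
(7, 5)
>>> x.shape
(5,)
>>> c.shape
(5, 7)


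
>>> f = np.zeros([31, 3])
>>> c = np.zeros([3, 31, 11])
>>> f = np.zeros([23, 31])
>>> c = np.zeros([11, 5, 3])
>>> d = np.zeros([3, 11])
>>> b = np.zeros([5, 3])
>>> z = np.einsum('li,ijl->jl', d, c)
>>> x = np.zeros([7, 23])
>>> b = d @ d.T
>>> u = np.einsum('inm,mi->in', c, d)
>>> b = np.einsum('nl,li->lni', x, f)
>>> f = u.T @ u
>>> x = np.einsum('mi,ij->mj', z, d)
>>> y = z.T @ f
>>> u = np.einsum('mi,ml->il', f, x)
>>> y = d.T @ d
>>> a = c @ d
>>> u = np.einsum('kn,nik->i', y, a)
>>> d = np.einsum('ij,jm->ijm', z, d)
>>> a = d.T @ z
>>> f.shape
(5, 5)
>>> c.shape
(11, 5, 3)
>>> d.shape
(5, 3, 11)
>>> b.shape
(23, 7, 31)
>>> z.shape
(5, 3)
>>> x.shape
(5, 11)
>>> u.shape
(5,)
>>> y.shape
(11, 11)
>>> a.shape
(11, 3, 3)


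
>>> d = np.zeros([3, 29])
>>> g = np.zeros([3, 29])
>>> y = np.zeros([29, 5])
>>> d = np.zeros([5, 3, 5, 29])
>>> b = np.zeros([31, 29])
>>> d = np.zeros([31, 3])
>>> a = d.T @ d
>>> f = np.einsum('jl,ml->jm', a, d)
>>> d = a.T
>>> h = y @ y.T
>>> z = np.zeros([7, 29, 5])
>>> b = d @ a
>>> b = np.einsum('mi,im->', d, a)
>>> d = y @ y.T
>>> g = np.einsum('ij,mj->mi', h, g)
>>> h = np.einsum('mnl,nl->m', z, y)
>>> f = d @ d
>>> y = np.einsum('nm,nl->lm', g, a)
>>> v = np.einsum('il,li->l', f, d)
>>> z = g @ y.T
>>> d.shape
(29, 29)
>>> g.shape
(3, 29)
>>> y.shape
(3, 29)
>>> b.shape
()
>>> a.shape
(3, 3)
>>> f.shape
(29, 29)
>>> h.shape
(7,)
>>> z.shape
(3, 3)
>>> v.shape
(29,)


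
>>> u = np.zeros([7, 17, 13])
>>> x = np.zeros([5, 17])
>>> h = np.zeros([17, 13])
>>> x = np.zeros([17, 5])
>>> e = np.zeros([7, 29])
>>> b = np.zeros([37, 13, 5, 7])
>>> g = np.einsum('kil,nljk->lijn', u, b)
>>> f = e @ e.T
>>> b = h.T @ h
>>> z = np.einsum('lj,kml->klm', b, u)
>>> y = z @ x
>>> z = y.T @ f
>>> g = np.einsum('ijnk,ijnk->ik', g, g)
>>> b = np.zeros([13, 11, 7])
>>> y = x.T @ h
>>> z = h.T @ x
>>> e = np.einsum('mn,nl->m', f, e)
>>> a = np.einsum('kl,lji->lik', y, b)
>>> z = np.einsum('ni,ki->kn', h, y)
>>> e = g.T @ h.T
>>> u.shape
(7, 17, 13)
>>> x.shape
(17, 5)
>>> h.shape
(17, 13)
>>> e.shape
(37, 17)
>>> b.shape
(13, 11, 7)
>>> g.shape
(13, 37)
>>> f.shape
(7, 7)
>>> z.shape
(5, 17)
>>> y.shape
(5, 13)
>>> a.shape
(13, 7, 5)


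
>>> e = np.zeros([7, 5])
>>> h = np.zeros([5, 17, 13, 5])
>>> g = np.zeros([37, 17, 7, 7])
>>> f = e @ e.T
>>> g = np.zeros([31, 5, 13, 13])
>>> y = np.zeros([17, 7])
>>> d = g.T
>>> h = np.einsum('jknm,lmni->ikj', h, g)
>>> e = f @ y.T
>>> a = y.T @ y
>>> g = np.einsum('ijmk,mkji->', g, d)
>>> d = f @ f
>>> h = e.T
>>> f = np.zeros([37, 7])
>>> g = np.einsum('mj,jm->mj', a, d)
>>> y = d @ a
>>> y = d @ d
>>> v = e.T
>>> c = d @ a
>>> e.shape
(7, 17)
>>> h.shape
(17, 7)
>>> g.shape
(7, 7)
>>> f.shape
(37, 7)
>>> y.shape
(7, 7)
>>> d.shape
(7, 7)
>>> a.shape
(7, 7)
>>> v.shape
(17, 7)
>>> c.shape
(7, 7)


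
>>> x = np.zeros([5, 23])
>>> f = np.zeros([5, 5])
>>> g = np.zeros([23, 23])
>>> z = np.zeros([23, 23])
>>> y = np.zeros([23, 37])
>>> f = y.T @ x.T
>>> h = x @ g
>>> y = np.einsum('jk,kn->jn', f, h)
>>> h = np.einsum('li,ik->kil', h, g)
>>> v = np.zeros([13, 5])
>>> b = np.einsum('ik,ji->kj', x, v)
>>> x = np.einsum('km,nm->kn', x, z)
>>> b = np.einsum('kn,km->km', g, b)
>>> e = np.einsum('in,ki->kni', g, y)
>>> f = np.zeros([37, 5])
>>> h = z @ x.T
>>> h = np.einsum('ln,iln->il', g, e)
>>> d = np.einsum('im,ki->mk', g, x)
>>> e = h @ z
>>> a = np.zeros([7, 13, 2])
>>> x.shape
(5, 23)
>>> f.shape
(37, 5)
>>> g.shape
(23, 23)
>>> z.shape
(23, 23)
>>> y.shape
(37, 23)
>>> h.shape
(37, 23)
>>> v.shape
(13, 5)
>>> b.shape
(23, 13)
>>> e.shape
(37, 23)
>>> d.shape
(23, 5)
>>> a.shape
(7, 13, 2)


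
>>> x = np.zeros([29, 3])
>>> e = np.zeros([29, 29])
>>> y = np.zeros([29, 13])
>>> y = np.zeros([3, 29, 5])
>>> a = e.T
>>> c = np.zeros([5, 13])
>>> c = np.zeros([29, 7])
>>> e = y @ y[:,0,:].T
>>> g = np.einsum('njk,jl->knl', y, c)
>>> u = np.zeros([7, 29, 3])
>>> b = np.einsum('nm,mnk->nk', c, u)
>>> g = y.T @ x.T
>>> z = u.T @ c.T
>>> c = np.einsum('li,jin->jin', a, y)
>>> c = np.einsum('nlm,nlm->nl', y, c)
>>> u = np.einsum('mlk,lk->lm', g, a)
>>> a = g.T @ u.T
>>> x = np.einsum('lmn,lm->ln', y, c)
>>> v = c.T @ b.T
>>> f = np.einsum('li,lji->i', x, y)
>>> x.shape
(3, 5)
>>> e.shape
(3, 29, 3)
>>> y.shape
(3, 29, 5)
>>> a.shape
(29, 29, 29)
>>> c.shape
(3, 29)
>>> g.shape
(5, 29, 29)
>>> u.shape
(29, 5)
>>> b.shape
(29, 3)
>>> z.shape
(3, 29, 29)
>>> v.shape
(29, 29)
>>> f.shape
(5,)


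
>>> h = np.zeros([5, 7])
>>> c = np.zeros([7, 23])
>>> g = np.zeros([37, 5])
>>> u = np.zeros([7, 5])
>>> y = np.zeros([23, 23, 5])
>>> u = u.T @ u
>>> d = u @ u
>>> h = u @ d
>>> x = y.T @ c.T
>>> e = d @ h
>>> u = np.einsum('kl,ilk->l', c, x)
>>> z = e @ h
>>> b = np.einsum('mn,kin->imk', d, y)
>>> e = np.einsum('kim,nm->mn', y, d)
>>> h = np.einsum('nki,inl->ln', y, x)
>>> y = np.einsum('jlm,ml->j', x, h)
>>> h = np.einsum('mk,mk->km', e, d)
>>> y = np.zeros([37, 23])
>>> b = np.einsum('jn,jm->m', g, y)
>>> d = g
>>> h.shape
(5, 5)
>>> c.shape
(7, 23)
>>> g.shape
(37, 5)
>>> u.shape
(23,)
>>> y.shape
(37, 23)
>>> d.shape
(37, 5)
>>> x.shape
(5, 23, 7)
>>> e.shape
(5, 5)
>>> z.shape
(5, 5)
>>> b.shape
(23,)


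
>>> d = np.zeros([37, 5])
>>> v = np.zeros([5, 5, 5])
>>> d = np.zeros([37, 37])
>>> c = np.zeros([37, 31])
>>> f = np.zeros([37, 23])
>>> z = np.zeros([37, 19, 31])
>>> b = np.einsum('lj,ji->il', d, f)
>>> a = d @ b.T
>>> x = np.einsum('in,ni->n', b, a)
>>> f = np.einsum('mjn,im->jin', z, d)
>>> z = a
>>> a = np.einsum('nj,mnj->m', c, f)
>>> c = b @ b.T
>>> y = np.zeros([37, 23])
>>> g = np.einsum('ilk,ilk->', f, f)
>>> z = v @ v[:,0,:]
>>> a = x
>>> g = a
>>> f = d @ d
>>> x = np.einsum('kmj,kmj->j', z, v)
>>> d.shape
(37, 37)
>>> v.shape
(5, 5, 5)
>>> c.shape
(23, 23)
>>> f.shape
(37, 37)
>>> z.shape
(5, 5, 5)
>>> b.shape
(23, 37)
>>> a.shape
(37,)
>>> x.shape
(5,)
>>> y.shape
(37, 23)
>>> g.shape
(37,)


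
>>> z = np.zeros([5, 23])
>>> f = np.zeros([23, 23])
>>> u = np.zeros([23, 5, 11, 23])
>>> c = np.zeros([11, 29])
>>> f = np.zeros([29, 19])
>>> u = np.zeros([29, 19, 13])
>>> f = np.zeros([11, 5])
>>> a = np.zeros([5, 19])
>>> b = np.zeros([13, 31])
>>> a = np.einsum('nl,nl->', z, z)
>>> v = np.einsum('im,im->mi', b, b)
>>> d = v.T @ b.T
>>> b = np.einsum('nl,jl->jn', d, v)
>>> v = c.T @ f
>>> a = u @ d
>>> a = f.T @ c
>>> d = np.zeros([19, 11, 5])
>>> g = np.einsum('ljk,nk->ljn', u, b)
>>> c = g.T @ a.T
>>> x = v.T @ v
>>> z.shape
(5, 23)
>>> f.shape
(11, 5)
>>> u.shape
(29, 19, 13)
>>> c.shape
(31, 19, 5)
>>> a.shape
(5, 29)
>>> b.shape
(31, 13)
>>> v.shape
(29, 5)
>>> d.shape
(19, 11, 5)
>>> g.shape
(29, 19, 31)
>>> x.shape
(5, 5)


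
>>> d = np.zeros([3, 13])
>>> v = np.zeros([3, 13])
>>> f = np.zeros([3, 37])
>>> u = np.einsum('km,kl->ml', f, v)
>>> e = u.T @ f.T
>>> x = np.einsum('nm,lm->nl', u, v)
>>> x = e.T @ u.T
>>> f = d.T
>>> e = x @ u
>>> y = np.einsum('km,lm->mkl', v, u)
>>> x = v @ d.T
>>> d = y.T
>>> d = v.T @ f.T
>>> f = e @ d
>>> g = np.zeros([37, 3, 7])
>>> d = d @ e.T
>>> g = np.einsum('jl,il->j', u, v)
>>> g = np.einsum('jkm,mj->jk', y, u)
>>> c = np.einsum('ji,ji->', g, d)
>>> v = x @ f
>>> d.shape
(13, 3)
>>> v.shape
(3, 13)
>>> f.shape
(3, 13)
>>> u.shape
(37, 13)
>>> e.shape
(3, 13)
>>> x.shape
(3, 3)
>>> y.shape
(13, 3, 37)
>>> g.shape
(13, 3)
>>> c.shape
()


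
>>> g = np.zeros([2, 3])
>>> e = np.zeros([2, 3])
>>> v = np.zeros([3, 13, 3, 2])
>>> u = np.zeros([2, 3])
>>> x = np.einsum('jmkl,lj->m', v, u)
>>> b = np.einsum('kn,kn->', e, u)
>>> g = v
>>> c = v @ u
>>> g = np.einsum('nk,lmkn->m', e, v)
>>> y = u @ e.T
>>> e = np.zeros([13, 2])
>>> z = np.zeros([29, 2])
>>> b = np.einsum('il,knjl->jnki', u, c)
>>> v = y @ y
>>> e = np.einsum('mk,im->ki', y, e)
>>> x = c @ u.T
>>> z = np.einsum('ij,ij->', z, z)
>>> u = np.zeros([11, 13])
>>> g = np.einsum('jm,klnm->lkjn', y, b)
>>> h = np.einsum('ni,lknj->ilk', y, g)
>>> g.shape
(13, 3, 2, 3)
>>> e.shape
(2, 13)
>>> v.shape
(2, 2)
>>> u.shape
(11, 13)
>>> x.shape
(3, 13, 3, 2)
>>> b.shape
(3, 13, 3, 2)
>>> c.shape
(3, 13, 3, 3)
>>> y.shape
(2, 2)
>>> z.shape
()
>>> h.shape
(2, 13, 3)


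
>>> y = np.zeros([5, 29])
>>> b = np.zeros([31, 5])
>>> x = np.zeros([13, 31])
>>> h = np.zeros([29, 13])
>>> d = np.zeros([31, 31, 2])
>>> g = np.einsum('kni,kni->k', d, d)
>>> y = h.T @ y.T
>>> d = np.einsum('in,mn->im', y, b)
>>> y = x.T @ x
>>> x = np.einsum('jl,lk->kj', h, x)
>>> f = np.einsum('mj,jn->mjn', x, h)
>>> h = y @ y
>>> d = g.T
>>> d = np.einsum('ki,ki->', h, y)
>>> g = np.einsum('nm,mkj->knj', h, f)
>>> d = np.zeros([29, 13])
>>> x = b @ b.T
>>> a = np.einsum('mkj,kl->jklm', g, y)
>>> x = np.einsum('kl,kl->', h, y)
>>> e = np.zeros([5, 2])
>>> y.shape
(31, 31)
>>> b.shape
(31, 5)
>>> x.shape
()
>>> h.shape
(31, 31)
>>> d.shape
(29, 13)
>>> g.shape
(29, 31, 13)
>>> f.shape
(31, 29, 13)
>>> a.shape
(13, 31, 31, 29)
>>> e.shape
(5, 2)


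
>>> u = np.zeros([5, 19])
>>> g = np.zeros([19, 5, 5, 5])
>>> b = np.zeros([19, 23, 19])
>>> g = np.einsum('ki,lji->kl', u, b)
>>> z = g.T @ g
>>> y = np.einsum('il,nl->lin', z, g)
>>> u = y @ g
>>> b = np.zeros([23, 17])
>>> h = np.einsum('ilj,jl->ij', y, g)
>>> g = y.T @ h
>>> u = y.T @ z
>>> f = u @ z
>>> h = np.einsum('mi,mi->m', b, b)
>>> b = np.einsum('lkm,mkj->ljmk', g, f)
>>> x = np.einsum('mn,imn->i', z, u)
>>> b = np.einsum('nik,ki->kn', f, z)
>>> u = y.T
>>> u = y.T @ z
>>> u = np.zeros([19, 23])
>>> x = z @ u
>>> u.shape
(19, 23)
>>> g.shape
(5, 19, 5)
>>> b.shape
(19, 5)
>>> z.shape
(19, 19)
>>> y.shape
(19, 19, 5)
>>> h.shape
(23,)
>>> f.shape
(5, 19, 19)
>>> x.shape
(19, 23)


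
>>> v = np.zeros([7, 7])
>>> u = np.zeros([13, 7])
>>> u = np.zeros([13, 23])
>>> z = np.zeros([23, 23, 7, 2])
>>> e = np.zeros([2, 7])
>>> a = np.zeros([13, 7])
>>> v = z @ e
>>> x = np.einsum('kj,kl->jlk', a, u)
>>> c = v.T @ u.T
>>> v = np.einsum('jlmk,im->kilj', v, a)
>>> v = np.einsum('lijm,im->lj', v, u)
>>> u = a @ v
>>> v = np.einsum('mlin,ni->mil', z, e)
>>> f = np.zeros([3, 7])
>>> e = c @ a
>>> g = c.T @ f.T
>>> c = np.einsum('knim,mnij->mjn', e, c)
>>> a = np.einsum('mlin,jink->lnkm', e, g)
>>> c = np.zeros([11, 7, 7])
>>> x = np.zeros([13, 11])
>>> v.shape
(23, 7, 23)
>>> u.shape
(13, 23)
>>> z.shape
(23, 23, 7, 2)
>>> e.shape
(7, 7, 23, 7)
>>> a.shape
(7, 7, 3, 7)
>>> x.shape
(13, 11)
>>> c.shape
(11, 7, 7)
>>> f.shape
(3, 7)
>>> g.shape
(13, 23, 7, 3)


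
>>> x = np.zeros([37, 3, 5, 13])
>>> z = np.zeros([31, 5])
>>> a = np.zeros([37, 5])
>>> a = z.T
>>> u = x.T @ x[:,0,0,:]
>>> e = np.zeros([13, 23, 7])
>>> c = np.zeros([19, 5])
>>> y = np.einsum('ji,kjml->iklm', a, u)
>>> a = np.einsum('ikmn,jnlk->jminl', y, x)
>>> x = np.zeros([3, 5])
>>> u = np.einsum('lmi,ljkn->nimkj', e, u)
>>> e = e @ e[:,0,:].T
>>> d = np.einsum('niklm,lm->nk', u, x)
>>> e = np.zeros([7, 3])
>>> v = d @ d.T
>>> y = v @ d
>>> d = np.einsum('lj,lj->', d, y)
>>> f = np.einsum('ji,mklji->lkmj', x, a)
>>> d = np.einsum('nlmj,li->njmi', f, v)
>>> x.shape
(3, 5)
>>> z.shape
(31, 5)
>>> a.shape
(37, 13, 31, 3, 5)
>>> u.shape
(13, 7, 23, 3, 5)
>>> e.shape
(7, 3)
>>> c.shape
(19, 5)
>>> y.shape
(13, 23)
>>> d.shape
(31, 3, 37, 13)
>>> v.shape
(13, 13)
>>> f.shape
(31, 13, 37, 3)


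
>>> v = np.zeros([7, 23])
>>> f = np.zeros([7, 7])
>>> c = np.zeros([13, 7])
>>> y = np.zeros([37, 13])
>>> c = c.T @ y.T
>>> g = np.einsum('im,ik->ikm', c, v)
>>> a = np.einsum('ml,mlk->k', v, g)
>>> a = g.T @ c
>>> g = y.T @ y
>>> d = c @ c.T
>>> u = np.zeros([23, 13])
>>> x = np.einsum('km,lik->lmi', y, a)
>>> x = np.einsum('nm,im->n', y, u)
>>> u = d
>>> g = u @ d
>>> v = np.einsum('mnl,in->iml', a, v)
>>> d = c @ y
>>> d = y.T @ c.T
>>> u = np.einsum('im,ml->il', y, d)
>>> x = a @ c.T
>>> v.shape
(7, 37, 37)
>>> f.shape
(7, 7)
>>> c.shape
(7, 37)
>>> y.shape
(37, 13)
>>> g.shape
(7, 7)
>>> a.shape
(37, 23, 37)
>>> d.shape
(13, 7)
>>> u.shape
(37, 7)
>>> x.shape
(37, 23, 7)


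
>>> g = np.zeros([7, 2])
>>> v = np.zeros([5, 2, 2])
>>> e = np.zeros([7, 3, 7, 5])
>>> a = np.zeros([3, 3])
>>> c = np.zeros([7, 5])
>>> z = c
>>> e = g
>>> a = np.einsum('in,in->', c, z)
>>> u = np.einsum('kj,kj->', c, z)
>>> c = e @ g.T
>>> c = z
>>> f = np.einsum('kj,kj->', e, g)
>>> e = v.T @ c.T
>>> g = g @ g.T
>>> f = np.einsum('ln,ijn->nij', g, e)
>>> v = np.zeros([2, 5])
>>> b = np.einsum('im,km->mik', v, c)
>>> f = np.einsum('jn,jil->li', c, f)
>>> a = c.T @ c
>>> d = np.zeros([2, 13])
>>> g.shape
(7, 7)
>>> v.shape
(2, 5)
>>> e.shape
(2, 2, 7)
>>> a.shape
(5, 5)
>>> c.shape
(7, 5)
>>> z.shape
(7, 5)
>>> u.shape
()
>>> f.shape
(2, 2)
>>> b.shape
(5, 2, 7)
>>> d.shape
(2, 13)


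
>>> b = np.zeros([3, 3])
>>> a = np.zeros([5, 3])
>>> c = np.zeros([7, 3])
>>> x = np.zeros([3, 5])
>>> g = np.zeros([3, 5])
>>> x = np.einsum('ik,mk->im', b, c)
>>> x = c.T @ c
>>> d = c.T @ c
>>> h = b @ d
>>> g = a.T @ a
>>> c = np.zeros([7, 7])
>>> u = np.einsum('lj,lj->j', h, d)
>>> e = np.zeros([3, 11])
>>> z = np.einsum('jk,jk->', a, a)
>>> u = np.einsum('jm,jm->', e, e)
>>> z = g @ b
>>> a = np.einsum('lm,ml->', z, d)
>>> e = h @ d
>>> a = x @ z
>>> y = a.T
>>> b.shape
(3, 3)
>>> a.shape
(3, 3)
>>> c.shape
(7, 7)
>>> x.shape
(3, 3)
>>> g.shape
(3, 3)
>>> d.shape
(3, 3)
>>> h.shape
(3, 3)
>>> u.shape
()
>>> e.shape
(3, 3)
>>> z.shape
(3, 3)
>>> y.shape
(3, 3)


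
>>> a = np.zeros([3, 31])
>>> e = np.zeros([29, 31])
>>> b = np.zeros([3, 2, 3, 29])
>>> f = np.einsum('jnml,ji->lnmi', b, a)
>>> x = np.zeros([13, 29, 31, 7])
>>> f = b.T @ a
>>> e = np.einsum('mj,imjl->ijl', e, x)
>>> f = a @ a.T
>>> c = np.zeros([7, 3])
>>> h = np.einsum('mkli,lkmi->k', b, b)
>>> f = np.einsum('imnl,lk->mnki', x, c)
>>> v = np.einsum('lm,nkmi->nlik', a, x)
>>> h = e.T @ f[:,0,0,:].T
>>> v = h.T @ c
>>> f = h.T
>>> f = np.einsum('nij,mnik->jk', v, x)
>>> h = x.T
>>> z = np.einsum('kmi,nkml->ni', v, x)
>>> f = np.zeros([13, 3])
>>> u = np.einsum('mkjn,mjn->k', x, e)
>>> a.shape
(3, 31)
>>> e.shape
(13, 31, 7)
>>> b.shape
(3, 2, 3, 29)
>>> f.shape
(13, 3)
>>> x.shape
(13, 29, 31, 7)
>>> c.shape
(7, 3)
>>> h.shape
(7, 31, 29, 13)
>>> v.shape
(29, 31, 3)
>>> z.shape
(13, 3)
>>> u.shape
(29,)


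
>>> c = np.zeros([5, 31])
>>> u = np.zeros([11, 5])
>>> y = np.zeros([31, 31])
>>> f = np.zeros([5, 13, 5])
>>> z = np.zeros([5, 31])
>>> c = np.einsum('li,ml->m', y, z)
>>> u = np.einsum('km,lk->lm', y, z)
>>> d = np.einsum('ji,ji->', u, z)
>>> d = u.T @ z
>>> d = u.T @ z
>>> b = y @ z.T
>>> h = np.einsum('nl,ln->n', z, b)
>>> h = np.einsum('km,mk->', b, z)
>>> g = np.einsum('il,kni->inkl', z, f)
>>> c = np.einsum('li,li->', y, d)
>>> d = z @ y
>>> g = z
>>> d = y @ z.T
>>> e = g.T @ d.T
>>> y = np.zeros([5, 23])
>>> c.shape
()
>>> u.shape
(5, 31)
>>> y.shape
(5, 23)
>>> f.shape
(5, 13, 5)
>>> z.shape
(5, 31)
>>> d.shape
(31, 5)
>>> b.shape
(31, 5)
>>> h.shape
()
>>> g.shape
(5, 31)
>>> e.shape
(31, 31)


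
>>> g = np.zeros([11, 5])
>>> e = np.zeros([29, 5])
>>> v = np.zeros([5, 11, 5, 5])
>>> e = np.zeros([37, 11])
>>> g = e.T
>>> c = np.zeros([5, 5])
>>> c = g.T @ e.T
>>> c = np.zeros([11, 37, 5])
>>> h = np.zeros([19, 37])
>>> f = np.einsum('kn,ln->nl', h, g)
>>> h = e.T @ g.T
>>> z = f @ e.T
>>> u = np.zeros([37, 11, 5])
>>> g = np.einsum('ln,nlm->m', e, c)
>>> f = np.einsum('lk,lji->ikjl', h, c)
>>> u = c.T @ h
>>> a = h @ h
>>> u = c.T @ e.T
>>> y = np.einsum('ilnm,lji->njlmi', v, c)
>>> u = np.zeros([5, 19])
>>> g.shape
(5,)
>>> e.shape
(37, 11)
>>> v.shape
(5, 11, 5, 5)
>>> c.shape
(11, 37, 5)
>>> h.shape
(11, 11)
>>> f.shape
(5, 11, 37, 11)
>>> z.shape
(37, 37)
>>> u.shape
(5, 19)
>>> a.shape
(11, 11)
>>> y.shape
(5, 37, 11, 5, 5)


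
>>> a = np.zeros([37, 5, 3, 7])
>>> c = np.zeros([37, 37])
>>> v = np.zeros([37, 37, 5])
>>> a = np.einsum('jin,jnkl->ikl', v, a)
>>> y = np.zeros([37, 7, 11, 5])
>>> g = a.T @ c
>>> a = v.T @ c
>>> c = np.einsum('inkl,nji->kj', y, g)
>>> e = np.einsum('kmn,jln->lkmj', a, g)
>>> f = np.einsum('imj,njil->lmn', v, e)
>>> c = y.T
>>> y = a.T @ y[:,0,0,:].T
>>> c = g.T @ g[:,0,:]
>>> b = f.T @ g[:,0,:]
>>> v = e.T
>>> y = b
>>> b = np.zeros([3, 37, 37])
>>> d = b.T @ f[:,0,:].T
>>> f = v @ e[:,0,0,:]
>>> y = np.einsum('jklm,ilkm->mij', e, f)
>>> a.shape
(5, 37, 37)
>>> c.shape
(37, 3, 37)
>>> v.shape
(7, 37, 5, 3)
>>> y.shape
(7, 7, 3)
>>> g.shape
(7, 3, 37)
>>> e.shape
(3, 5, 37, 7)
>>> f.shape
(7, 37, 5, 7)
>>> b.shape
(3, 37, 37)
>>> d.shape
(37, 37, 7)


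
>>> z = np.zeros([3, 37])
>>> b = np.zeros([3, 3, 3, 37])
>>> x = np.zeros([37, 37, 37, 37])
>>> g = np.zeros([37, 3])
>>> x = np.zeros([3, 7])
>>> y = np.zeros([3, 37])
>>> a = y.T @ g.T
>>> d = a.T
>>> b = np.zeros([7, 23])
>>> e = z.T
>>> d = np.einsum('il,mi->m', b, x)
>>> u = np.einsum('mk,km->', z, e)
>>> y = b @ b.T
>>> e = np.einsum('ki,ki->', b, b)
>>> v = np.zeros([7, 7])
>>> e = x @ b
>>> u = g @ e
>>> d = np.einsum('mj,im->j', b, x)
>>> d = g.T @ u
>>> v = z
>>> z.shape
(3, 37)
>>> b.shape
(7, 23)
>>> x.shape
(3, 7)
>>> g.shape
(37, 3)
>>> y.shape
(7, 7)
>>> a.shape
(37, 37)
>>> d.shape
(3, 23)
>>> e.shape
(3, 23)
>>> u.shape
(37, 23)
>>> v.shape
(3, 37)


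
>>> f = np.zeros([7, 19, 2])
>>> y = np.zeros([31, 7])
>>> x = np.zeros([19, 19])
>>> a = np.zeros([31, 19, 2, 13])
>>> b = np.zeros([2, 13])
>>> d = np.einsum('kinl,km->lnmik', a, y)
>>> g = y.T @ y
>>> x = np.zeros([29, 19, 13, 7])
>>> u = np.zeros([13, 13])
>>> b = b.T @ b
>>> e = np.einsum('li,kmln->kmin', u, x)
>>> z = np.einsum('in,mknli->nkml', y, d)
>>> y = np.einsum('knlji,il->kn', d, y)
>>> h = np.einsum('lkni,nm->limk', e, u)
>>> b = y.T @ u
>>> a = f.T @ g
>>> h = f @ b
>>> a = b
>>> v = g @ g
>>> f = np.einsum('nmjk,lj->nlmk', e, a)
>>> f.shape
(29, 2, 19, 7)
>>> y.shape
(13, 2)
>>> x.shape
(29, 19, 13, 7)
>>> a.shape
(2, 13)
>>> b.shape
(2, 13)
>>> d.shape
(13, 2, 7, 19, 31)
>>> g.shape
(7, 7)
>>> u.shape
(13, 13)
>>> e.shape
(29, 19, 13, 7)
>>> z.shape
(7, 2, 13, 19)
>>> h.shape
(7, 19, 13)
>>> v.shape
(7, 7)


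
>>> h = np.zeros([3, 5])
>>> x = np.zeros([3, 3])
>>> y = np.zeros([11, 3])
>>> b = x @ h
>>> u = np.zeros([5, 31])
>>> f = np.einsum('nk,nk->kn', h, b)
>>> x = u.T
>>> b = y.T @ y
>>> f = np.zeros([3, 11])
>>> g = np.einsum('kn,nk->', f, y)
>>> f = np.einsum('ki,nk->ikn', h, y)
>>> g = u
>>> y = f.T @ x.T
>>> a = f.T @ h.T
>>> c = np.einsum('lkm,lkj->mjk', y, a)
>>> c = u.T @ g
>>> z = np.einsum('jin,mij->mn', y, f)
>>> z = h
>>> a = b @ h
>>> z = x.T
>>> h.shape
(3, 5)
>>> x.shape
(31, 5)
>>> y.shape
(11, 3, 31)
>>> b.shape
(3, 3)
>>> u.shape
(5, 31)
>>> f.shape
(5, 3, 11)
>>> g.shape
(5, 31)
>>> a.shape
(3, 5)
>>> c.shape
(31, 31)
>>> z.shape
(5, 31)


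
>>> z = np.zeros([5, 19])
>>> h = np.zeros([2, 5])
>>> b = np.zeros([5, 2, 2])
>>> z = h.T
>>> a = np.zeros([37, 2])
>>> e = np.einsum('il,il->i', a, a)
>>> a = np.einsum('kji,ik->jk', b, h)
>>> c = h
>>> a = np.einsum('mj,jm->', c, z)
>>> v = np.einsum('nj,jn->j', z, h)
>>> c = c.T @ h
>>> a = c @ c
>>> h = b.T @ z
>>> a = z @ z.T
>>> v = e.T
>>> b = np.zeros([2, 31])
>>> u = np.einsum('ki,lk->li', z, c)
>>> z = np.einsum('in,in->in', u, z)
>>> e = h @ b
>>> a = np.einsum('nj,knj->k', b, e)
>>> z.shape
(5, 2)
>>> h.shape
(2, 2, 2)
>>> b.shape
(2, 31)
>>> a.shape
(2,)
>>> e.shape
(2, 2, 31)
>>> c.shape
(5, 5)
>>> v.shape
(37,)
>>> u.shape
(5, 2)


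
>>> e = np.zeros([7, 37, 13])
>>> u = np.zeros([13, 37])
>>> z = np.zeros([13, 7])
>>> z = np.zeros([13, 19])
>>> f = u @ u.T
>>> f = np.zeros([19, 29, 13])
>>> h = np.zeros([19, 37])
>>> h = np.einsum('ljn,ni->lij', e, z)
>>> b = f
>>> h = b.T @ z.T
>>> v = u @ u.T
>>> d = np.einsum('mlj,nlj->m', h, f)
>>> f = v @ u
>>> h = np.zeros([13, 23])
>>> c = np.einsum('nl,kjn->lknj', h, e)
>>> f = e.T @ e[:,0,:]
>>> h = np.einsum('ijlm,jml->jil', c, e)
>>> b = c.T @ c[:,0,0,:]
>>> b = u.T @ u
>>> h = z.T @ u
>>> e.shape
(7, 37, 13)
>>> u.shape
(13, 37)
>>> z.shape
(13, 19)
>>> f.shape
(13, 37, 13)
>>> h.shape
(19, 37)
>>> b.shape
(37, 37)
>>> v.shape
(13, 13)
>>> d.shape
(13,)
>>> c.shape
(23, 7, 13, 37)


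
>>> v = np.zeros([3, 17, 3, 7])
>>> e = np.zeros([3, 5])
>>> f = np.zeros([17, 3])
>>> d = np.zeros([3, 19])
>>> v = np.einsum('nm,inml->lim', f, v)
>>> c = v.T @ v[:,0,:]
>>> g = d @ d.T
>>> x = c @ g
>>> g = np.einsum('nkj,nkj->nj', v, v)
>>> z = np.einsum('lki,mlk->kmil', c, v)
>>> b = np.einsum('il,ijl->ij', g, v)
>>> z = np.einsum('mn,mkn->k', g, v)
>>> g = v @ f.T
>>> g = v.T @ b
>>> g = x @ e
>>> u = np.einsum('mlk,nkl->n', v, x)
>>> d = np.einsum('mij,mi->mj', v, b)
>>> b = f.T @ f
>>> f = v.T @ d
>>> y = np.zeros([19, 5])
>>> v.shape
(7, 3, 3)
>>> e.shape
(3, 5)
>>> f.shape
(3, 3, 3)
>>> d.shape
(7, 3)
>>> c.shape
(3, 3, 3)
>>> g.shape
(3, 3, 5)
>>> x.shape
(3, 3, 3)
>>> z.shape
(3,)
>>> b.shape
(3, 3)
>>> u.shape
(3,)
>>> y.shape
(19, 5)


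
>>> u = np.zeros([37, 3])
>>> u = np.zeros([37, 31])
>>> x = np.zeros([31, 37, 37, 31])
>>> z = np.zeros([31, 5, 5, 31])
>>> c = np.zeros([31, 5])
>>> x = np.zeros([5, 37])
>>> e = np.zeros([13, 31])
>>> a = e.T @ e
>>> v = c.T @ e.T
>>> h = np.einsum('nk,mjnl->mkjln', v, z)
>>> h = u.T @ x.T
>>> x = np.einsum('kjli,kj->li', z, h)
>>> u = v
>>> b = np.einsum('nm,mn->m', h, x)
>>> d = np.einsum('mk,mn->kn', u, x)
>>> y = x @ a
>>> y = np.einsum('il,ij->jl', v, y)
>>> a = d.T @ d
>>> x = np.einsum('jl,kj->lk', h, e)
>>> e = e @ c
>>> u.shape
(5, 13)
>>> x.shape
(5, 13)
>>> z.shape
(31, 5, 5, 31)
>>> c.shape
(31, 5)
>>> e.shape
(13, 5)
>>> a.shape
(31, 31)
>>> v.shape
(5, 13)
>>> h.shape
(31, 5)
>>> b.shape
(5,)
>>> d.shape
(13, 31)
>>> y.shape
(31, 13)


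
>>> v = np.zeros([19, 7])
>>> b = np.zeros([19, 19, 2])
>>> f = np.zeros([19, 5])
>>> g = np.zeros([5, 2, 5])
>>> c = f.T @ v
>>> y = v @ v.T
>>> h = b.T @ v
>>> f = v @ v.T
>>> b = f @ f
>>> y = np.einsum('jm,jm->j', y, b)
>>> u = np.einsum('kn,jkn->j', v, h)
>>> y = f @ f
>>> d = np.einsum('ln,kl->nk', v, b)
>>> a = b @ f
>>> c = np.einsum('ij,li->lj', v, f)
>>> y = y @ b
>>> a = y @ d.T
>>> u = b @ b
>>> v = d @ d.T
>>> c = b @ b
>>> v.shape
(7, 7)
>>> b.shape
(19, 19)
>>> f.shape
(19, 19)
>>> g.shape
(5, 2, 5)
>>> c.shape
(19, 19)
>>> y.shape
(19, 19)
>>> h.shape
(2, 19, 7)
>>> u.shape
(19, 19)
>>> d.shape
(7, 19)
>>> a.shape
(19, 7)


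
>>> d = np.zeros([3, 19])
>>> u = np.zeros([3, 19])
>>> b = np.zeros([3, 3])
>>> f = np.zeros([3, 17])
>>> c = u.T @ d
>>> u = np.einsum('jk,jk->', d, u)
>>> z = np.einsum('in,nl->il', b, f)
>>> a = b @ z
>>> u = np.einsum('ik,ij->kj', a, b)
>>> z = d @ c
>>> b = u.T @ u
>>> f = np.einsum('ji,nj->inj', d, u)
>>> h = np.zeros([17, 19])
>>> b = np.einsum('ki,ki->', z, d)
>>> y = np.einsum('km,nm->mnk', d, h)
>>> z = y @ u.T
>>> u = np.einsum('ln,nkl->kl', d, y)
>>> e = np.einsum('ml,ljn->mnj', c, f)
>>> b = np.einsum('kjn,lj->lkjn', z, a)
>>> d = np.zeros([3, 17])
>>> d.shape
(3, 17)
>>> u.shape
(17, 3)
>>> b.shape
(3, 19, 17, 17)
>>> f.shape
(19, 17, 3)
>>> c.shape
(19, 19)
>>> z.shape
(19, 17, 17)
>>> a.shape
(3, 17)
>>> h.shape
(17, 19)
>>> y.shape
(19, 17, 3)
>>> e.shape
(19, 3, 17)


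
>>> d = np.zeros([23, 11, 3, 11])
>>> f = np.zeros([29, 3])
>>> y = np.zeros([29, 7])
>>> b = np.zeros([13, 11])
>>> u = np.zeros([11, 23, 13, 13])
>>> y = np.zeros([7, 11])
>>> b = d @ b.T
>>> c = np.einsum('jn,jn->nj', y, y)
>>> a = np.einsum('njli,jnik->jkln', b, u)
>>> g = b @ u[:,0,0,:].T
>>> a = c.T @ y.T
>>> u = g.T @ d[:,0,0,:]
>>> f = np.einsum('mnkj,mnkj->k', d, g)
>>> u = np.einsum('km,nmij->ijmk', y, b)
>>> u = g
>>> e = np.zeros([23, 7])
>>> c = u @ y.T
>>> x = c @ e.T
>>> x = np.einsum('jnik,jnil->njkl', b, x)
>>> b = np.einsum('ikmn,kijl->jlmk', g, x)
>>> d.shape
(23, 11, 3, 11)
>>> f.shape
(3,)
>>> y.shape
(7, 11)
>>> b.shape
(13, 23, 3, 11)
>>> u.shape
(23, 11, 3, 11)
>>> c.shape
(23, 11, 3, 7)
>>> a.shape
(7, 7)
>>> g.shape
(23, 11, 3, 11)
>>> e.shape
(23, 7)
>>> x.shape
(11, 23, 13, 23)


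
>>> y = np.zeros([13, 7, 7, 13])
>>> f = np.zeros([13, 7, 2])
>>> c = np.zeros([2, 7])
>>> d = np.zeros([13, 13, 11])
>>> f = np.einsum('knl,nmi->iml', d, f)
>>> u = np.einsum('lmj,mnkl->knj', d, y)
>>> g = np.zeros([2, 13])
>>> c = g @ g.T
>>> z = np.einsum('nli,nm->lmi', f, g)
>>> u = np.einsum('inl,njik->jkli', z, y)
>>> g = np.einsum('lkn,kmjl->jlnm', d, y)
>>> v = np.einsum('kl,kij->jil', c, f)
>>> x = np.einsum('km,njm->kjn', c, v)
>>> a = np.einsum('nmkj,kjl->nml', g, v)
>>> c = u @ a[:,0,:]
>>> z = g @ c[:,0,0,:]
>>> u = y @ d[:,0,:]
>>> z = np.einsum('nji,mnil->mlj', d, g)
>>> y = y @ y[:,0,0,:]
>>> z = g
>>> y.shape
(13, 7, 7, 13)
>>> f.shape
(2, 7, 11)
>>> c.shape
(7, 13, 11, 2)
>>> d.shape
(13, 13, 11)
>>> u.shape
(13, 7, 7, 11)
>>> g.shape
(7, 13, 11, 7)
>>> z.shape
(7, 13, 11, 7)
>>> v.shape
(11, 7, 2)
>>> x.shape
(2, 7, 11)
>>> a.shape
(7, 13, 2)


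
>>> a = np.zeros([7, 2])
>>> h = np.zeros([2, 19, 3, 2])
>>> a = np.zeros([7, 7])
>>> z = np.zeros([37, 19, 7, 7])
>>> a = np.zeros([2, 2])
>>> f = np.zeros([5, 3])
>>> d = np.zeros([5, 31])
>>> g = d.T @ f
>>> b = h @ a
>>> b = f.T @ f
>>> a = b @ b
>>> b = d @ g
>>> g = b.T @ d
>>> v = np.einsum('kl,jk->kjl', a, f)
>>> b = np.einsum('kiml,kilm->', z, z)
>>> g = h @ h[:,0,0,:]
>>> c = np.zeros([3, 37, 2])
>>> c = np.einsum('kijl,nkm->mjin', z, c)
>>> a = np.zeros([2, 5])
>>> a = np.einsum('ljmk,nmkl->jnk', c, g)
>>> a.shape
(7, 2, 3)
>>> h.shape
(2, 19, 3, 2)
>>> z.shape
(37, 19, 7, 7)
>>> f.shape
(5, 3)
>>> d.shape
(5, 31)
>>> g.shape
(2, 19, 3, 2)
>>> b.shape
()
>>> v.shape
(3, 5, 3)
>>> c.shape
(2, 7, 19, 3)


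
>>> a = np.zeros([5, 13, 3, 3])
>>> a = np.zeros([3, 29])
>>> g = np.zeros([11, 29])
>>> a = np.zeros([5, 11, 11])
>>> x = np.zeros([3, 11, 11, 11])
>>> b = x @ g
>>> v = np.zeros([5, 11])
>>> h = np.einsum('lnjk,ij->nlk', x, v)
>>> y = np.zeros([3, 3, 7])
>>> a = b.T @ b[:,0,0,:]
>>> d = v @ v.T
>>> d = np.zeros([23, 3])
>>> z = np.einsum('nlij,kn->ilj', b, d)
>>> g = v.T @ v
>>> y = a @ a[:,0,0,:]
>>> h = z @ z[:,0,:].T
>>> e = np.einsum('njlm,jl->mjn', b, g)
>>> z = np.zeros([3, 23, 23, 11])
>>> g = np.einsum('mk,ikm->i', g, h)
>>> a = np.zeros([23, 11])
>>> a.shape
(23, 11)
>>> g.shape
(11,)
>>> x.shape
(3, 11, 11, 11)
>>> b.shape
(3, 11, 11, 29)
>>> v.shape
(5, 11)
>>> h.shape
(11, 11, 11)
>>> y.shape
(29, 11, 11, 29)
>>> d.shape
(23, 3)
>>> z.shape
(3, 23, 23, 11)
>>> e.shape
(29, 11, 3)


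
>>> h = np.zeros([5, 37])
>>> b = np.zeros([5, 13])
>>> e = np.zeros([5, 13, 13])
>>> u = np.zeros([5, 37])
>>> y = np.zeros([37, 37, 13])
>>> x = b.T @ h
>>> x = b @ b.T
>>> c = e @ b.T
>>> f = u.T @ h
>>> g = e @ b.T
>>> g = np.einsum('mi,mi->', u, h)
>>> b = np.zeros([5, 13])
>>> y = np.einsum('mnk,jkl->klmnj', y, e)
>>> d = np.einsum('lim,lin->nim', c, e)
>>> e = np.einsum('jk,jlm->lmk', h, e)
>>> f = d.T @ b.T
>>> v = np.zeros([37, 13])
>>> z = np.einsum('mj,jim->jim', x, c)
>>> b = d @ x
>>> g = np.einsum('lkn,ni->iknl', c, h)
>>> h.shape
(5, 37)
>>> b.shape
(13, 13, 5)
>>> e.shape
(13, 13, 37)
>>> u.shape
(5, 37)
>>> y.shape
(13, 13, 37, 37, 5)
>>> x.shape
(5, 5)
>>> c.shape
(5, 13, 5)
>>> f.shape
(5, 13, 5)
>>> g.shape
(37, 13, 5, 5)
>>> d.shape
(13, 13, 5)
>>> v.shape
(37, 13)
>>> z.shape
(5, 13, 5)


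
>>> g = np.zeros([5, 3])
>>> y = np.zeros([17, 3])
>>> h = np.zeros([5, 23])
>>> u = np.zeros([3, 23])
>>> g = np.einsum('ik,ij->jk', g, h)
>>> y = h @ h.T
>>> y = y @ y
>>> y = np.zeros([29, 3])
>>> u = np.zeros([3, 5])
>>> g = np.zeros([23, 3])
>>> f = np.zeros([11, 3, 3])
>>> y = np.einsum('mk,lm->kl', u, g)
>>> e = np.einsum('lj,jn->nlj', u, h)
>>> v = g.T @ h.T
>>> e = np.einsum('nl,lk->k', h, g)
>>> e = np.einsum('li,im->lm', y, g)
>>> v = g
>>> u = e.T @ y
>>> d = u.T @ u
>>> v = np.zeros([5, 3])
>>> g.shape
(23, 3)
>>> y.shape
(5, 23)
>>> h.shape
(5, 23)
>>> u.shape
(3, 23)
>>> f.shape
(11, 3, 3)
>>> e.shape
(5, 3)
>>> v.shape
(5, 3)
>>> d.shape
(23, 23)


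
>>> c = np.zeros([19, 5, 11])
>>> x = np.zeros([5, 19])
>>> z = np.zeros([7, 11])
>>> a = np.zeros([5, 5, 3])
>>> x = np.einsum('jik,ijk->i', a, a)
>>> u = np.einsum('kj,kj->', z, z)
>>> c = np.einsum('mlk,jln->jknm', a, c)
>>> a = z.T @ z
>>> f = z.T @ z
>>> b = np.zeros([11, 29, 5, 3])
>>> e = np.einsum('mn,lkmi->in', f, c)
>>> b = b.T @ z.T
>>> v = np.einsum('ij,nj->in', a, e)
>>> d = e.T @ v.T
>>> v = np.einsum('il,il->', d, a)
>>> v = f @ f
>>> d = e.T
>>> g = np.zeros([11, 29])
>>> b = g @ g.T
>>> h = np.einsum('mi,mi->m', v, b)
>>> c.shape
(19, 3, 11, 5)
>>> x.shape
(5,)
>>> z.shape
(7, 11)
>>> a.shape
(11, 11)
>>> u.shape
()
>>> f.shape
(11, 11)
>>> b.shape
(11, 11)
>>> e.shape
(5, 11)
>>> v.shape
(11, 11)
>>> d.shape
(11, 5)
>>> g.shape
(11, 29)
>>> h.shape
(11,)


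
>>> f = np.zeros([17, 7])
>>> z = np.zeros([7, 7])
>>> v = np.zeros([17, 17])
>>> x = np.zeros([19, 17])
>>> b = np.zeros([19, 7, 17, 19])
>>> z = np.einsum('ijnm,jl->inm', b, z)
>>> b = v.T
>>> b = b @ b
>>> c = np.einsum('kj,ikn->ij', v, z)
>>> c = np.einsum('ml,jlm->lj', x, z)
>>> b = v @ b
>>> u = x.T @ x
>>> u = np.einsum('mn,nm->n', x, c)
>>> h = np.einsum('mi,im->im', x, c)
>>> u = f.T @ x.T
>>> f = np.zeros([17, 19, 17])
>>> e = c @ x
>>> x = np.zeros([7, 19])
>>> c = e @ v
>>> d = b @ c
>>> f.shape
(17, 19, 17)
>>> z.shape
(19, 17, 19)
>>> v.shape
(17, 17)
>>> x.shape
(7, 19)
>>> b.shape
(17, 17)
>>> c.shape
(17, 17)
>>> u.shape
(7, 19)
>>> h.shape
(17, 19)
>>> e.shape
(17, 17)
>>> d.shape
(17, 17)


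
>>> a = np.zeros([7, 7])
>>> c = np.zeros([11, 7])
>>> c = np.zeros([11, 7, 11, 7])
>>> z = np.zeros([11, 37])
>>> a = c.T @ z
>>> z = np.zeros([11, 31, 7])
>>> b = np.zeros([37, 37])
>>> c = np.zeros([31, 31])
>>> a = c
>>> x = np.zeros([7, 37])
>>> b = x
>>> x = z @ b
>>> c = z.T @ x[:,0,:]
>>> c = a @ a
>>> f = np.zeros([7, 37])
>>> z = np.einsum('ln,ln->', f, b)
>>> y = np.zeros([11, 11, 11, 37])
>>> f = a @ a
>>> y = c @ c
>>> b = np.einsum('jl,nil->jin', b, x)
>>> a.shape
(31, 31)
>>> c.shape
(31, 31)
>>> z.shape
()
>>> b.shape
(7, 31, 11)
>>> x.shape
(11, 31, 37)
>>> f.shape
(31, 31)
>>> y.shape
(31, 31)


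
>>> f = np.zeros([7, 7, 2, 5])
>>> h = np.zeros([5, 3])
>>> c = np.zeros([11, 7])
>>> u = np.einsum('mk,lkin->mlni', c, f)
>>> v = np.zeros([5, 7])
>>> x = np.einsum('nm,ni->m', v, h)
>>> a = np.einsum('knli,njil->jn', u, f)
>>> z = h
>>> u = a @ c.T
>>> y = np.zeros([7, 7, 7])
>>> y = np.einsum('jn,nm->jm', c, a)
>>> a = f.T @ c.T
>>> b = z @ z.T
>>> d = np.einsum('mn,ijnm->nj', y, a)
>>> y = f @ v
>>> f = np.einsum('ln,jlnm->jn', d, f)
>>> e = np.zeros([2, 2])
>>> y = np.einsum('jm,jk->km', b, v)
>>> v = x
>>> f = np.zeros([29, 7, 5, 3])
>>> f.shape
(29, 7, 5, 3)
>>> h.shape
(5, 3)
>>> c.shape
(11, 7)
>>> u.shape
(7, 11)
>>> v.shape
(7,)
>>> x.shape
(7,)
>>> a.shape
(5, 2, 7, 11)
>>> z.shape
(5, 3)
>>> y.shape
(7, 5)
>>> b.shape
(5, 5)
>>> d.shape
(7, 2)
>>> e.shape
(2, 2)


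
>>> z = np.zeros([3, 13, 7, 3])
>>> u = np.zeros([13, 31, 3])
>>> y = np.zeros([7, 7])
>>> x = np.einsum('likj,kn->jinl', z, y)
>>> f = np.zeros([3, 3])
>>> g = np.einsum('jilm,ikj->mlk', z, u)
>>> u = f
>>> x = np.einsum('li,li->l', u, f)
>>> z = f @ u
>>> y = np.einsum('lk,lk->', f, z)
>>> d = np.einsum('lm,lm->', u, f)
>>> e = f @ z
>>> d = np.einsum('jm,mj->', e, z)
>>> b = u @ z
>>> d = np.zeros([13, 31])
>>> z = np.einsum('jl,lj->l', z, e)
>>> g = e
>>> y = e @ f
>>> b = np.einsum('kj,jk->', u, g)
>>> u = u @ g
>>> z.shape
(3,)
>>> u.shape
(3, 3)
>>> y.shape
(3, 3)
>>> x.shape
(3,)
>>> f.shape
(3, 3)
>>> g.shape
(3, 3)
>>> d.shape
(13, 31)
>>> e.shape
(3, 3)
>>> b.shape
()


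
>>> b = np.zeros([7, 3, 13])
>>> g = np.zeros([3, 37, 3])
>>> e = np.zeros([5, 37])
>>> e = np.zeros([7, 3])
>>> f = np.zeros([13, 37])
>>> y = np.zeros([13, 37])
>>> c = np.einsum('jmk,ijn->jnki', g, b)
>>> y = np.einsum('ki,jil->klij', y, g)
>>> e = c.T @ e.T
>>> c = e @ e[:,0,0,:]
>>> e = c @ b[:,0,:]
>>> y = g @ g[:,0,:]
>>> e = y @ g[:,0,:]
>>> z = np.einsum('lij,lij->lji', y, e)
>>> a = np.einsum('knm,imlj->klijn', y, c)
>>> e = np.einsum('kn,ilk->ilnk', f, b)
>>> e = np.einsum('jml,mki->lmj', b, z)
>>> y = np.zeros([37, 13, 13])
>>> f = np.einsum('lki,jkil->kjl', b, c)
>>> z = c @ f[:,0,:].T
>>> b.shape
(7, 3, 13)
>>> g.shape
(3, 37, 3)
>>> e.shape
(13, 3, 7)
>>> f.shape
(3, 7, 7)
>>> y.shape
(37, 13, 13)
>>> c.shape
(7, 3, 13, 7)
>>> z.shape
(7, 3, 13, 3)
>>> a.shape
(3, 13, 7, 7, 37)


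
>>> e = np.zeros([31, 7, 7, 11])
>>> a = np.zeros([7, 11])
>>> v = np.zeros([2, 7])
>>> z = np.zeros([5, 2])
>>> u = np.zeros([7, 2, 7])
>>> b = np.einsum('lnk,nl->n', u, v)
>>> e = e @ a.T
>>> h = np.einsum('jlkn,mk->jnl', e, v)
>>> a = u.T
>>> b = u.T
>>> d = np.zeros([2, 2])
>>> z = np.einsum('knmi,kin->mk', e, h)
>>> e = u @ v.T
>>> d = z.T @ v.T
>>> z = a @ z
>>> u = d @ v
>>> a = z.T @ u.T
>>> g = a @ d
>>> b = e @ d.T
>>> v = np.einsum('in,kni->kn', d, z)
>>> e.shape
(7, 2, 2)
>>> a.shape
(31, 2, 31)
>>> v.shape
(7, 2)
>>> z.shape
(7, 2, 31)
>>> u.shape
(31, 7)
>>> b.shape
(7, 2, 31)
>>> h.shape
(31, 7, 7)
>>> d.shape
(31, 2)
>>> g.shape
(31, 2, 2)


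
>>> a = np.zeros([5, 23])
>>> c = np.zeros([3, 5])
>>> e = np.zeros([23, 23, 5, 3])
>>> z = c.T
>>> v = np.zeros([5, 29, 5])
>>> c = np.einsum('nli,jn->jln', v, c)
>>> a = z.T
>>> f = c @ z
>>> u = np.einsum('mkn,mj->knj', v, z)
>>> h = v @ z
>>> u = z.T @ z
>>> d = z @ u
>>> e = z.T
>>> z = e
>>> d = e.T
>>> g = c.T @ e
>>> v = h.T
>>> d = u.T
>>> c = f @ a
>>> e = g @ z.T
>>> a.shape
(3, 5)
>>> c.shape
(3, 29, 5)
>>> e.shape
(5, 29, 3)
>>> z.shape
(3, 5)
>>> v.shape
(3, 29, 5)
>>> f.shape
(3, 29, 3)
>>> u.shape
(3, 3)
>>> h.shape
(5, 29, 3)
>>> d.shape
(3, 3)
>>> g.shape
(5, 29, 5)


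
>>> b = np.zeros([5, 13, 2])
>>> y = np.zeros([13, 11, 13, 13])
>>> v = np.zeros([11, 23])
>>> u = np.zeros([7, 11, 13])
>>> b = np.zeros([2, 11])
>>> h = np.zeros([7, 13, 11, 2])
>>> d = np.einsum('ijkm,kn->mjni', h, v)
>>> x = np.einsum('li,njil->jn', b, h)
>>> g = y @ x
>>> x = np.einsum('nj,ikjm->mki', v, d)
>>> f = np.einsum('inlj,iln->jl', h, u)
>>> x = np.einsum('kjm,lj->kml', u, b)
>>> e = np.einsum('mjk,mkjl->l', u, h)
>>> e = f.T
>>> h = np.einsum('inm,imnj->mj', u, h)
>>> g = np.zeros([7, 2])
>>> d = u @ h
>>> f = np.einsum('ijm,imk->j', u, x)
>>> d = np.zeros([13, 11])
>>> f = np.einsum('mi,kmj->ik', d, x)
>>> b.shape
(2, 11)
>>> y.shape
(13, 11, 13, 13)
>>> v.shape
(11, 23)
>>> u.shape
(7, 11, 13)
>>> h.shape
(13, 2)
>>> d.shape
(13, 11)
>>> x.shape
(7, 13, 2)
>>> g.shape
(7, 2)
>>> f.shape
(11, 7)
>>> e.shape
(11, 2)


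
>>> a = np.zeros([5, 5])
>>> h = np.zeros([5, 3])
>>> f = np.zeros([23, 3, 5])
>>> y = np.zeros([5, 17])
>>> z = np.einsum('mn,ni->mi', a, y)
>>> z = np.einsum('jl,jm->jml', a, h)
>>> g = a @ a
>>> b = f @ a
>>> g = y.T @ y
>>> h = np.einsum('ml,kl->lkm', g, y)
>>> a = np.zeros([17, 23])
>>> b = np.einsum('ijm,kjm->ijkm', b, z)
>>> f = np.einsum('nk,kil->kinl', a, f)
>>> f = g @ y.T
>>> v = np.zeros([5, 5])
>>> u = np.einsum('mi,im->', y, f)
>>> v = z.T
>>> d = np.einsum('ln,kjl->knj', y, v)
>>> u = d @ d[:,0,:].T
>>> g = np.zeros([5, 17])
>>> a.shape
(17, 23)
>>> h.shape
(17, 5, 17)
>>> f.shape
(17, 5)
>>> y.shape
(5, 17)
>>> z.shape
(5, 3, 5)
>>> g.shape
(5, 17)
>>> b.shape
(23, 3, 5, 5)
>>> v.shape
(5, 3, 5)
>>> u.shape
(5, 17, 5)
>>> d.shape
(5, 17, 3)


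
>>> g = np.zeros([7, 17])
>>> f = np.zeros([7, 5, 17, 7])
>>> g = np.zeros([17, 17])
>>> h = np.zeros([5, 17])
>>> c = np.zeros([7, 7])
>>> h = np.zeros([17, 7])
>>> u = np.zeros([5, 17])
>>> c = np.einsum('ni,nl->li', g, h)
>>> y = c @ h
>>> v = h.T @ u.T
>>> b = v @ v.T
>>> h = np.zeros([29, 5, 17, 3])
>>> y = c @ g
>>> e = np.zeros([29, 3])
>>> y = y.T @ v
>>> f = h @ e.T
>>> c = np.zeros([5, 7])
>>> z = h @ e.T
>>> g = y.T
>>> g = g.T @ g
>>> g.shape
(17, 17)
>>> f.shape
(29, 5, 17, 29)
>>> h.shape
(29, 5, 17, 3)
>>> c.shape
(5, 7)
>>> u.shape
(5, 17)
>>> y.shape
(17, 5)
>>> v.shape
(7, 5)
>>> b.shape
(7, 7)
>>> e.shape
(29, 3)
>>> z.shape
(29, 5, 17, 29)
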